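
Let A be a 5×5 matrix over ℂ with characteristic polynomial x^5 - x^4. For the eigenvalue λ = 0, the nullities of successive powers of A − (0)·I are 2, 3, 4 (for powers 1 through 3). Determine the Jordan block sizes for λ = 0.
Block sizes for λ = 0: [3, 1]

From the dimensions of kernels of powers, the number of Jordan blocks of size at least j is d_j − d_{j−1} where d_j = dim ker(N^j) (with d_0 = 0). Computing the differences gives [2, 1, 1].
The number of blocks of size exactly k is (#blocks of size ≥ k) − (#blocks of size ≥ k + 1), so the partition is: 1 block(s) of size 1, 1 block(s) of size 3.
In nonincreasing order the block sizes are [3, 1].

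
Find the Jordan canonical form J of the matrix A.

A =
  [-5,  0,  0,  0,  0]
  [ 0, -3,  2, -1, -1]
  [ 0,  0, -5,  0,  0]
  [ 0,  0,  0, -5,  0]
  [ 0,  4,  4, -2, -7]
J_2(-5) ⊕ J_1(-5) ⊕ J_1(-5) ⊕ J_1(-5)

The characteristic polynomial is
  det(x·I − A) = x^5 + 25*x^4 + 250*x^3 + 1250*x^2 + 3125*x + 3125 = (x + 5)^5

Eigenvalues and multiplicities (the geometric multiplicity of λ is n − rank(A − λI), which equals the number of Jordan blocks for λ):
  λ = -5: algebraic multiplicity = 5, geometric multiplicity = 4

Determining the block sizes for each eigenvalue:
  λ = -5: 4 blocks summing to 5 forces exactly one block of size 2 and the rest size 1 → block sizes [2, 1, 1, 1]

Assembling the blocks gives a Jordan form
J =
  [-5,  1,  0,  0,  0]
  [ 0, -5,  0,  0,  0]
  [ 0,  0, -5,  0,  0]
  [ 0,  0,  0, -5,  0]
  [ 0,  0,  0,  0, -5]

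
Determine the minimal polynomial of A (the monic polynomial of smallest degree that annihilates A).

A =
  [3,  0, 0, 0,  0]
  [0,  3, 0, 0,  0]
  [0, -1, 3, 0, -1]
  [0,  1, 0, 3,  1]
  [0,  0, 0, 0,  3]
x^2 - 6*x + 9

The characteristic polynomial is χ_A(x) = (x - 3)^5, so the eigenvalues are known. The minimal polynomial is
  m_A(x) = Π_λ (x − λ)^{k_λ}
where k_λ is the size of the *largest* Jordan block for λ (equivalently, the smallest k with (A − λI)^k v = 0 for every generalised eigenvector v of λ).

  λ = 3: largest Jordan block has size 2, contributing (x − 3)^2

So m_A(x) = (x - 3)^2 = x^2 - 6*x + 9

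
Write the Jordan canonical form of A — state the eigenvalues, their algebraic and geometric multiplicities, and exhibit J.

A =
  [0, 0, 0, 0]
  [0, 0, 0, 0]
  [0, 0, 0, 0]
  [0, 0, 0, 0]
J_1(0) ⊕ J_1(0) ⊕ J_1(0) ⊕ J_1(0)

The characteristic polynomial is
  det(x·I − A) = x^4

Eigenvalues and multiplicities (the geometric multiplicity of λ is n − rank(A − λI), which equals the number of Jordan blocks for λ):
  λ = 0: algebraic multiplicity = 4, geometric multiplicity = 4

Determining the block sizes for each eigenvalue:
  λ = 0: gm = am = 4, so every block has size 1 → block sizes [1, 1, 1, 1]

Assembling the blocks gives a Jordan form
J =
  [0, 0, 0, 0]
  [0, 0, 0, 0]
  [0, 0, 0, 0]
  [0, 0, 0, 0]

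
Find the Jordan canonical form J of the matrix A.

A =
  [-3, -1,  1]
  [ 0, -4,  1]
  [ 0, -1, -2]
J_2(-3) ⊕ J_1(-3)

The characteristic polynomial is
  det(x·I − A) = x^3 + 9*x^2 + 27*x + 27 = (x + 3)^3

Eigenvalues and multiplicities (the geometric multiplicity of λ is n − rank(A − λI), which equals the number of Jordan blocks for λ):
  λ = -3: algebraic multiplicity = 3, geometric multiplicity = 2

Determining the block sizes for each eigenvalue:
  λ = -3: 2 blocks summing to 3 forces exactly one block of size 2 and the rest size 1 → block sizes [2, 1]

Assembling the blocks gives a Jordan form
J =
  [-3,  1,  0]
  [ 0, -3,  0]
  [ 0,  0, -3]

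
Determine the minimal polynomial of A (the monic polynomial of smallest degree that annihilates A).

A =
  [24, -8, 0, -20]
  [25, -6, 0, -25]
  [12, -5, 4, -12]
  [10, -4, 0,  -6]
x^3 - 12*x^2 + 48*x - 64

The characteristic polynomial is χ_A(x) = (x - 4)^4, so the eigenvalues are known. The minimal polynomial is
  m_A(x) = Π_λ (x − λ)^{k_λ}
where k_λ is the size of the *largest* Jordan block for λ (equivalently, the smallest k with (A − λI)^k v = 0 for every generalised eigenvector v of λ).

  λ = 4: largest Jordan block has size 3, contributing (x − 4)^3

So m_A(x) = (x - 4)^3 = x^3 - 12*x^2 + 48*x - 64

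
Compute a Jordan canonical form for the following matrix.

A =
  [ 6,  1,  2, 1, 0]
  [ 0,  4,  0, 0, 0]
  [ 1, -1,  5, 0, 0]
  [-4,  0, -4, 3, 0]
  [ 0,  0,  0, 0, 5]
J_2(4) ⊕ J_2(5) ⊕ J_1(5)

The characteristic polynomial is
  det(x·I − A) = x^5 - 23*x^4 + 211*x^3 - 965*x^2 + 2200*x - 2000 = (x - 5)^3*(x - 4)^2

Eigenvalues and multiplicities (the geometric multiplicity of λ is n − rank(A − λI), which equals the number of Jordan blocks for λ):
  λ = 4: algebraic multiplicity = 2, geometric multiplicity = 1
  λ = 5: algebraic multiplicity = 3, geometric multiplicity = 2

Determining the block sizes for each eigenvalue:
  λ = 4: one block (gm = 1), so the single block has size am = 2 → block sizes [2]
  λ = 5: 2 blocks summing to 3 forces exactly one block of size 2 and the rest size 1 → block sizes [2, 1]

Assembling the blocks gives a Jordan form
J =
  [4, 1, 0, 0, 0]
  [0, 4, 0, 0, 0]
  [0, 0, 5, 1, 0]
  [0, 0, 0, 5, 0]
  [0, 0, 0, 0, 5]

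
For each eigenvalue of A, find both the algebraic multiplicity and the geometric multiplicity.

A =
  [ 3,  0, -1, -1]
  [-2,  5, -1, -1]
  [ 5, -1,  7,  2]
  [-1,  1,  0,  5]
λ = 5: alg = 4, geom = 2

Step 1 — factor the characteristic polynomial to read off the algebraic multiplicities:
  χ_A(x) = (x - 5)^4

Step 2 — compute geometric multiplicities via the rank-nullity identity g(λ) = n − rank(A − λI):
  rank(A − (5)·I) = 2, so dim ker(A − (5)·I) = n − 2 = 2

Summary:
  λ = 5: algebraic multiplicity = 4, geometric multiplicity = 2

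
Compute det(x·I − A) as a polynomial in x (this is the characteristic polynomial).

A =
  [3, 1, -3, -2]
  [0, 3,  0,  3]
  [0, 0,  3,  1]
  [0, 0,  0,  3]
x^4 - 12*x^3 + 54*x^2 - 108*x + 81

Expanding det(x·I − A) (e.g. by cofactor expansion or by noting that A is similar to its Jordan form J, which has the same characteristic polynomial as A) gives
  χ_A(x) = x^4 - 12*x^3 + 54*x^2 - 108*x + 81
which factors as (x - 3)^4. The eigenvalues (with algebraic multiplicities) are λ = 3 with multiplicity 4.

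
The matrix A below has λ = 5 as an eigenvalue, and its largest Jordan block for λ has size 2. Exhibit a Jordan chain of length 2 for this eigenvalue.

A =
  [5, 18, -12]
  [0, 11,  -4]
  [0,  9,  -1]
A Jordan chain for λ = 5 of length 2:
v_1 = (18, 6, 9)ᵀ
v_2 = (0, 1, 0)ᵀ

Let N = A − (5)·I. We want v_2 with N^2 v_2 = 0 but N^1 v_2 ≠ 0; then v_{j-1} := N · v_j for j = 2, …, 2.

Pick v_2 = (0, 1, 0)ᵀ.
Then v_1 = N · v_2 = (18, 6, 9)ᵀ.

Sanity check: (A − (5)·I) v_1 = (0, 0, 0)ᵀ = 0. ✓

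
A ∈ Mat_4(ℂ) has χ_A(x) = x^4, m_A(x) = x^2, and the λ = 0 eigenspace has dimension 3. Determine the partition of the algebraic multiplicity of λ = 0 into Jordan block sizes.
Block sizes for λ = 0: [2, 1, 1]

Step 1 — from the characteristic polynomial, algebraic multiplicity of λ = 0 is 4. From dim ker(A − (0)·I) = 3, there are exactly 3 Jordan blocks for λ = 0.
Step 2 — from the minimal polynomial, the factor (x − 0)^2 tells us the largest block for λ = 0 has size 2.
Step 3 — with total size 4, 3 blocks, and largest block 2, the block sizes (in nonincreasing order) are [2, 1, 1].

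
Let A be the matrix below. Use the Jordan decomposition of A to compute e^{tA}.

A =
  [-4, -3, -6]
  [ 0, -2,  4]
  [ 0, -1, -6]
e^{tA} =
  [exp(-4*t), -3*t*exp(-4*t), -6*t*exp(-4*t)]
  [0, 2*t*exp(-4*t) + exp(-4*t), 4*t*exp(-4*t)]
  [0, -t*exp(-4*t), -2*t*exp(-4*t) + exp(-4*t)]

Strategy: write A = P · J · P⁻¹ where J is a Jordan canonical form, so e^{tA} = P · e^{tJ} · P⁻¹, and e^{tJ} can be computed block-by-block.

A has Jordan form
J =
  [-4,  1,  0]
  [ 0, -4,  0]
  [ 0,  0, -4]
(up to reordering of blocks).

Per-block formulas:
  For a 2×2 Jordan block J_2(-4): exp(t · J_2(-4)) = e^(-4t)·(I + t·N), where N is the 2×2 nilpotent shift.
  For a 1×1 block at λ = -4: exp(t · [-4]) = [e^(-4t)].

After assembling e^{tJ} and conjugating by P, we get:

e^{tA} =
  [exp(-4*t), -3*t*exp(-4*t), -6*t*exp(-4*t)]
  [0, 2*t*exp(-4*t) + exp(-4*t), 4*t*exp(-4*t)]
  [0, -t*exp(-4*t), -2*t*exp(-4*t) + exp(-4*t)]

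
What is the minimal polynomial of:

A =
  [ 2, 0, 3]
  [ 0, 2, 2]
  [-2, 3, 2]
x^3 - 6*x^2 + 12*x - 8

The characteristic polynomial is χ_A(x) = (x - 2)^3, so the eigenvalues are known. The minimal polynomial is
  m_A(x) = Π_λ (x − λ)^{k_λ}
where k_λ is the size of the *largest* Jordan block for λ (equivalently, the smallest k with (A − λI)^k v = 0 for every generalised eigenvector v of λ).

  λ = 2: largest Jordan block has size 3, contributing (x − 2)^3

So m_A(x) = (x - 2)^3 = x^3 - 6*x^2 + 12*x - 8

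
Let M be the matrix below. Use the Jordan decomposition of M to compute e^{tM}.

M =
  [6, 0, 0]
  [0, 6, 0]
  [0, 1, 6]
e^{tM} =
  [exp(6*t), 0, 0]
  [0, exp(6*t), 0]
  [0, t*exp(6*t), exp(6*t)]

Strategy: write M = P · J · P⁻¹ where J is a Jordan canonical form, so e^{tM} = P · e^{tJ} · P⁻¹, and e^{tJ} can be computed block-by-block.

M has Jordan form
J =
  [6, 1, 0]
  [0, 6, 0]
  [0, 0, 6]
(up to reordering of blocks).

Per-block formulas:
  For a 2×2 Jordan block J_2(6): exp(t · J_2(6)) = e^(6t)·(I + t·N), where N is the 2×2 nilpotent shift.
  For a 1×1 block at λ = 6: exp(t · [6]) = [e^(6t)].

After assembling e^{tJ} and conjugating by P, we get:

e^{tM} =
  [exp(6*t), 0, 0]
  [0, exp(6*t), 0]
  [0, t*exp(6*t), exp(6*t)]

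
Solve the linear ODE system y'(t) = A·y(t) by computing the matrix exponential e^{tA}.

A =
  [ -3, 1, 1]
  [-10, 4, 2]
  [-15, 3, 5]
e^{tA} =
  [-5*t*exp(2*t) + exp(2*t), t*exp(2*t), t*exp(2*t)]
  [-10*t*exp(2*t), 2*t*exp(2*t) + exp(2*t), 2*t*exp(2*t)]
  [-15*t*exp(2*t), 3*t*exp(2*t), 3*t*exp(2*t) + exp(2*t)]

Strategy: write A = P · J · P⁻¹ where J is a Jordan canonical form, so e^{tA} = P · e^{tJ} · P⁻¹, and e^{tJ} can be computed block-by-block.

A has Jordan form
J =
  [2, 1, 0]
  [0, 2, 0]
  [0, 0, 2]
(up to reordering of blocks).

Per-block formulas:
  For a 1×1 block at λ = 2: exp(t · [2]) = [e^(2t)].
  For a 2×2 Jordan block J_2(2): exp(t · J_2(2)) = e^(2t)·(I + t·N), where N is the 2×2 nilpotent shift.

After assembling e^{tJ} and conjugating by P, we get:

e^{tA} =
  [-5*t*exp(2*t) + exp(2*t), t*exp(2*t), t*exp(2*t)]
  [-10*t*exp(2*t), 2*t*exp(2*t) + exp(2*t), 2*t*exp(2*t)]
  [-15*t*exp(2*t), 3*t*exp(2*t), 3*t*exp(2*t) + exp(2*t)]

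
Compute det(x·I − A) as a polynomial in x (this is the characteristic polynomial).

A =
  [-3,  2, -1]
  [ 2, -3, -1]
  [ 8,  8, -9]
x^3 + 15*x^2 + 75*x + 125

Expanding det(x·I − A) (e.g. by cofactor expansion or by noting that A is similar to its Jordan form J, which has the same characteristic polynomial as A) gives
  χ_A(x) = x^3 + 15*x^2 + 75*x + 125
which factors as (x + 5)^3. The eigenvalues (with algebraic multiplicities) are λ = -5 with multiplicity 3.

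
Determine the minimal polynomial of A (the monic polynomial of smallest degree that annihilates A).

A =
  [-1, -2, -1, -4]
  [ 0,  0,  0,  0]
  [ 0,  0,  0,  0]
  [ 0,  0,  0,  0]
x^2 + x

The characteristic polynomial is χ_A(x) = x^3*(x + 1), so the eigenvalues are known. The minimal polynomial is
  m_A(x) = Π_λ (x − λ)^{k_λ}
where k_λ is the size of the *largest* Jordan block for λ (equivalently, the smallest k with (A − λI)^k v = 0 for every generalised eigenvector v of λ).

  λ = -1: largest Jordan block has size 1, contributing (x + 1)
  λ = 0: largest Jordan block has size 1, contributing (x − 0)

So m_A(x) = x*(x + 1) = x^2 + x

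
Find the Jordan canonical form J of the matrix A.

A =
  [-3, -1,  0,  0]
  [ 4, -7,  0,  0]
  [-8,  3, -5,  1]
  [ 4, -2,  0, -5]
J_2(-5) ⊕ J_2(-5)

The characteristic polynomial is
  det(x·I − A) = x^4 + 20*x^3 + 150*x^2 + 500*x + 625 = (x + 5)^4

Eigenvalues and multiplicities (the geometric multiplicity of λ is n − rank(A − λI), which equals the number of Jordan blocks for λ):
  λ = -5: algebraic multiplicity = 4, geometric multiplicity = 2

Determining the block sizes for each eigenvalue:
  λ = -5: with am = 4 and gm = 2, the partition is not yet determined (e.g. several partitions of 4 into 2 parts exist). Let N = A − (-5)·I. Computing rank(N^1) = 2, rank(N^2) = 0; the number of blocks of size ≥ j is rank(N^{j−1}) − rank(N^j), giving [2, 2]. So we have 2 block(s) of size 2 → block sizes [2, 2]

Assembling the blocks gives a Jordan form
J =
  [-5,  1,  0,  0]
  [ 0, -5,  0,  0]
  [ 0,  0, -5,  1]
  [ 0,  0,  0, -5]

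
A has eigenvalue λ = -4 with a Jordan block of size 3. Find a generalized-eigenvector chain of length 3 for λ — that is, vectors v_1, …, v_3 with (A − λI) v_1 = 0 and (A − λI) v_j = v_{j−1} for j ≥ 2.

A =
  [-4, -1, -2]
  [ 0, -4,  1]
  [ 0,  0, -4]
A Jordan chain for λ = -4 of length 3:
v_1 = (-1, 0, 0)ᵀ
v_2 = (-2, 1, 0)ᵀ
v_3 = (0, 0, 1)ᵀ

Let N = A − (-4)·I. We want v_3 with N^3 v_3 = 0 but N^2 v_3 ≠ 0; then v_{j-1} := N · v_j for j = 3, …, 2.

Pick v_3 = (0, 0, 1)ᵀ.
Then v_2 = N · v_3 = (-2, 1, 0)ᵀ.
Then v_1 = N · v_2 = (-1, 0, 0)ᵀ.

Sanity check: (A − (-4)·I) v_1 = (0, 0, 0)ᵀ = 0. ✓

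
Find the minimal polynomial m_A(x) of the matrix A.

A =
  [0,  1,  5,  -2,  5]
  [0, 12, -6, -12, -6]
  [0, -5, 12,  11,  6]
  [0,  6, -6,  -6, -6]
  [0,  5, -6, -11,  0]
x^4 - 12*x^3 + 36*x^2

The characteristic polynomial is χ_A(x) = x^2*(x - 6)^3, so the eigenvalues are known. The minimal polynomial is
  m_A(x) = Π_λ (x − λ)^{k_λ}
where k_λ is the size of the *largest* Jordan block for λ (equivalently, the smallest k with (A − λI)^k v = 0 for every generalised eigenvector v of λ).

  λ = 0: largest Jordan block has size 2, contributing (x − 0)^2
  λ = 6: largest Jordan block has size 2, contributing (x − 6)^2

So m_A(x) = x^2*(x - 6)^2 = x^4 - 12*x^3 + 36*x^2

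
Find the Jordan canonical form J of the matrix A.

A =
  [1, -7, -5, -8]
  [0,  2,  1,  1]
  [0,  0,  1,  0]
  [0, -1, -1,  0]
J_3(1) ⊕ J_1(1)

The characteristic polynomial is
  det(x·I − A) = x^4 - 4*x^3 + 6*x^2 - 4*x + 1 = (x - 1)^4

Eigenvalues and multiplicities (the geometric multiplicity of λ is n − rank(A − λI), which equals the number of Jordan blocks for λ):
  λ = 1: algebraic multiplicity = 4, geometric multiplicity = 2

Determining the block sizes for each eigenvalue:
  λ = 1: with am = 4 and gm = 2, the partition is not yet determined (e.g. several partitions of 4 into 2 parts exist). Let N = A − (1)·I. Computing rank(N^1) = 2, rank(N^2) = 1, rank(N^3) = 0; the number of blocks of size ≥ j is rank(N^{j−1}) − rank(N^j), giving [2, 1, 1]. So we have 1 block(s) of size 3, 1 block(s) of size 1 → block sizes [3, 1]

Assembling the blocks gives a Jordan form
J =
  [1, 1, 0, 0]
  [0, 1, 1, 0]
  [0, 0, 1, 0]
  [0, 0, 0, 1]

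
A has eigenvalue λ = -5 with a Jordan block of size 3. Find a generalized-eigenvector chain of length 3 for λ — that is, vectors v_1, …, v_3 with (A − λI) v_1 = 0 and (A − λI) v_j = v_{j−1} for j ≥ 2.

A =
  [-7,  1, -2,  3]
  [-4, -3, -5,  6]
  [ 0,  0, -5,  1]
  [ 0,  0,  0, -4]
A Jordan chain for λ = -5 of length 3:
v_1 = (-1, -2, 0, 0)ᵀ
v_2 = (-2, -5, 0, 0)ᵀ
v_3 = (0, 0, 1, 0)ᵀ

Let N = A − (-5)·I. We want v_3 with N^3 v_3 = 0 but N^2 v_3 ≠ 0; then v_{j-1} := N · v_j for j = 3, …, 2.

Pick v_3 = (0, 0, 1, 0)ᵀ.
Then v_2 = N · v_3 = (-2, -5, 0, 0)ᵀ.
Then v_1 = N · v_2 = (-1, -2, 0, 0)ᵀ.

Sanity check: (A − (-5)·I) v_1 = (0, 0, 0, 0)ᵀ = 0. ✓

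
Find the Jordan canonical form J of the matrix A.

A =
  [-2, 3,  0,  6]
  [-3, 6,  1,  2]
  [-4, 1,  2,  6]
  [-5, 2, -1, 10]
J_3(4) ⊕ J_1(4)

The characteristic polynomial is
  det(x·I − A) = x^4 - 16*x^3 + 96*x^2 - 256*x + 256 = (x - 4)^4

Eigenvalues and multiplicities (the geometric multiplicity of λ is n − rank(A − λI), which equals the number of Jordan blocks for λ):
  λ = 4: algebraic multiplicity = 4, geometric multiplicity = 2

Determining the block sizes for each eigenvalue:
  λ = 4: with am = 4 and gm = 2, the partition is not yet determined (e.g. several partitions of 4 into 2 parts exist). Let N = A − (4)·I. Computing rank(N^1) = 2, rank(N^2) = 1, rank(N^3) = 0; the number of blocks of size ≥ j is rank(N^{j−1}) − rank(N^j), giving [2, 1, 1]. So we have 1 block(s) of size 3, 1 block(s) of size 1 → block sizes [3, 1]

Assembling the blocks gives a Jordan form
J =
  [4, 1, 0, 0]
  [0, 4, 1, 0]
  [0, 0, 4, 0]
  [0, 0, 0, 4]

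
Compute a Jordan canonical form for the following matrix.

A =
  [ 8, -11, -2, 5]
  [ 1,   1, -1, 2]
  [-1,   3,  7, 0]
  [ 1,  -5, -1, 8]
J_3(6) ⊕ J_1(6)

The characteristic polynomial is
  det(x·I − A) = x^4 - 24*x^3 + 216*x^2 - 864*x + 1296 = (x - 6)^4

Eigenvalues and multiplicities (the geometric multiplicity of λ is n − rank(A − λI), which equals the number of Jordan blocks for λ):
  λ = 6: algebraic multiplicity = 4, geometric multiplicity = 2

Determining the block sizes for each eigenvalue:
  λ = 6: with am = 4 and gm = 2, the partition is not yet determined (e.g. several partitions of 4 into 2 parts exist). Let N = A − (6)·I. Computing rank(N^1) = 2, rank(N^2) = 1, rank(N^3) = 0; the number of blocks of size ≥ j is rank(N^{j−1}) − rank(N^j), giving [2, 1, 1]. So we have 1 block(s) of size 3, 1 block(s) of size 1 → block sizes [3, 1]

Assembling the blocks gives a Jordan form
J =
  [6, 1, 0, 0]
  [0, 6, 1, 0]
  [0, 0, 6, 0]
  [0, 0, 0, 6]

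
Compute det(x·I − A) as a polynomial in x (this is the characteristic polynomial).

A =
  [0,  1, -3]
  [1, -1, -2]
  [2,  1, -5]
x^3 + 6*x^2 + 12*x + 8

Expanding det(x·I − A) (e.g. by cofactor expansion or by noting that A is similar to its Jordan form J, which has the same characteristic polynomial as A) gives
  χ_A(x) = x^3 + 6*x^2 + 12*x + 8
which factors as (x + 2)^3. The eigenvalues (with algebraic multiplicities) are λ = -2 with multiplicity 3.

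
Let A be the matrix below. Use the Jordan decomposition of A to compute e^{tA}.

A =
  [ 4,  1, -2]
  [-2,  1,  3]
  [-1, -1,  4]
e^{tA} =
  [t^2*exp(3*t)/2 + t*exp(3*t) + exp(3*t), t^2*exp(3*t)/2 + t*exp(3*t), -t^2*exp(3*t)/2 - 2*t*exp(3*t)]
  [-t^2*exp(3*t)/2 - 2*t*exp(3*t), -t^2*exp(3*t)/2 - 2*t*exp(3*t) + exp(3*t), t^2*exp(3*t)/2 + 3*t*exp(3*t)]
  [-t*exp(3*t), -t*exp(3*t), t*exp(3*t) + exp(3*t)]

Strategy: write A = P · J · P⁻¹ where J is a Jordan canonical form, so e^{tA} = P · e^{tJ} · P⁻¹, and e^{tJ} can be computed block-by-block.

A has Jordan form
J =
  [3, 1, 0]
  [0, 3, 1]
  [0, 0, 3]
(up to reordering of blocks).

Per-block formulas:
  For a 3×3 Jordan block J_3(3): exp(t · J_3(3)) = e^(3t)·(I + t·N + (t^2/2)·N^2), where N is the 3×3 nilpotent shift.

After assembling e^{tJ} and conjugating by P, we get:

e^{tA} =
  [t^2*exp(3*t)/2 + t*exp(3*t) + exp(3*t), t^2*exp(3*t)/2 + t*exp(3*t), -t^2*exp(3*t)/2 - 2*t*exp(3*t)]
  [-t^2*exp(3*t)/2 - 2*t*exp(3*t), -t^2*exp(3*t)/2 - 2*t*exp(3*t) + exp(3*t), t^2*exp(3*t)/2 + 3*t*exp(3*t)]
  [-t*exp(3*t), -t*exp(3*t), t*exp(3*t) + exp(3*t)]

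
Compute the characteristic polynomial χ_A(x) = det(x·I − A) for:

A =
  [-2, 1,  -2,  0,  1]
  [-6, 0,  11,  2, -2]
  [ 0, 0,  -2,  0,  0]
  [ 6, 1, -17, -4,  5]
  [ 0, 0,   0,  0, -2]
x^5 + 10*x^4 + 40*x^3 + 80*x^2 + 80*x + 32

Expanding det(x·I − A) (e.g. by cofactor expansion or by noting that A is similar to its Jordan form J, which has the same characteristic polynomial as A) gives
  χ_A(x) = x^5 + 10*x^4 + 40*x^3 + 80*x^2 + 80*x + 32
which factors as (x + 2)^5. The eigenvalues (with algebraic multiplicities) are λ = -2 with multiplicity 5.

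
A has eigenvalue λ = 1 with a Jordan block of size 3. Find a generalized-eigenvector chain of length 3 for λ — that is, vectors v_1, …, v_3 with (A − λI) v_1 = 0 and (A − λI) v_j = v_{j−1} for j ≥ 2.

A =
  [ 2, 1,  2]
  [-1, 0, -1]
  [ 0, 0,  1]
A Jordan chain for λ = 1 of length 3:
v_1 = (1, -1, 0)ᵀ
v_2 = (2, -1, 0)ᵀ
v_3 = (0, 0, 1)ᵀ

Let N = A − (1)·I. We want v_3 with N^3 v_3 = 0 but N^2 v_3 ≠ 0; then v_{j-1} := N · v_j for j = 3, …, 2.

Pick v_3 = (0, 0, 1)ᵀ.
Then v_2 = N · v_3 = (2, -1, 0)ᵀ.
Then v_1 = N · v_2 = (1, -1, 0)ᵀ.

Sanity check: (A − (1)·I) v_1 = (0, 0, 0)ᵀ = 0. ✓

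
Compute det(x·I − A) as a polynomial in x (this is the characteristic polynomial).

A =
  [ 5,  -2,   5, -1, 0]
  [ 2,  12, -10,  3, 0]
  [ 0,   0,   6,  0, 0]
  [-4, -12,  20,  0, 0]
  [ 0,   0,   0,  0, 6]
x^5 - 29*x^4 + 336*x^3 - 1944*x^2 + 5616*x - 6480

Expanding det(x·I − A) (e.g. by cofactor expansion or by noting that A is similar to its Jordan form J, which has the same characteristic polynomial as A) gives
  χ_A(x) = x^5 - 29*x^4 + 336*x^3 - 1944*x^2 + 5616*x - 6480
which factors as (x - 6)^4*(x - 5). The eigenvalues (with algebraic multiplicities) are λ = 5 with multiplicity 1, λ = 6 with multiplicity 4.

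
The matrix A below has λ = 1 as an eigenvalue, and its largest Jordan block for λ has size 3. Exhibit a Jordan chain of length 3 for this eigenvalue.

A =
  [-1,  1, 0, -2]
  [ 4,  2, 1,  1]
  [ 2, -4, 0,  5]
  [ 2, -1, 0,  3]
A Jordan chain for λ = 1 of length 3:
v_1 = (4, 0, -12, -4)ᵀ
v_2 = (-2, 4, 2, 2)ᵀ
v_3 = (1, 0, 0, 0)ᵀ

Let N = A − (1)·I. We want v_3 with N^3 v_3 = 0 but N^2 v_3 ≠ 0; then v_{j-1} := N · v_j for j = 3, …, 2.

Pick v_3 = (1, 0, 0, 0)ᵀ.
Then v_2 = N · v_3 = (-2, 4, 2, 2)ᵀ.
Then v_1 = N · v_2 = (4, 0, -12, -4)ᵀ.

Sanity check: (A − (1)·I) v_1 = (0, 0, 0, 0)ᵀ = 0. ✓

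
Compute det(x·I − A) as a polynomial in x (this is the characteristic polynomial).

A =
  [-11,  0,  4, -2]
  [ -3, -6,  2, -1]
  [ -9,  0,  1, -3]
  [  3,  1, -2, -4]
x^4 + 20*x^3 + 150*x^2 + 500*x + 625

Expanding det(x·I − A) (e.g. by cofactor expansion or by noting that A is similar to its Jordan form J, which has the same characteristic polynomial as A) gives
  χ_A(x) = x^4 + 20*x^3 + 150*x^2 + 500*x + 625
which factors as (x + 5)^4. The eigenvalues (with algebraic multiplicities) are λ = -5 with multiplicity 4.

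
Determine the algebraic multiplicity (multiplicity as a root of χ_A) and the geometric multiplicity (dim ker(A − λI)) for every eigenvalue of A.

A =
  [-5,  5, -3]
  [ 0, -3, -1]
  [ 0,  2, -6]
λ = -5: alg = 2, geom = 1; λ = -4: alg = 1, geom = 1

Step 1 — factor the characteristic polynomial to read off the algebraic multiplicities:
  χ_A(x) = (x + 4)*(x + 5)^2

Step 2 — compute geometric multiplicities via the rank-nullity identity g(λ) = n − rank(A − λI):
  rank(A − (-5)·I) = 2, so dim ker(A − (-5)·I) = n − 2 = 1
  rank(A − (-4)·I) = 2, so dim ker(A − (-4)·I) = n − 2 = 1

Summary:
  λ = -5: algebraic multiplicity = 2, geometric multiplicity = 1
  λ = -4: algebraic multiplicity = 1, geometric multiplicity = 1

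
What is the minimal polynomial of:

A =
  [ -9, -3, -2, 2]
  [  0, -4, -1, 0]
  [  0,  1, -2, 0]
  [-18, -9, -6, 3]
x^3 + 9*x^2 + 27*x + 27

The characteristic polynomial is χ_A(x) = (x + 3)^4, so the eigenvalues are known. The minimal polynomial is
  m_A(x) = Π_λ (x − λ)^{k_λ}
where k_λ is the size of the *largest* Jordan block for λ (equivalently, the smallest k with (A − λI)^k v = 0 for every generalised eigenvector v of λ).

  λ = -3: largest Jordan block has size 3, contributing (x + 3)^3

So m_A(x) = (x + 3)^3 = x^3 + 9*x^2 + 27*x + 27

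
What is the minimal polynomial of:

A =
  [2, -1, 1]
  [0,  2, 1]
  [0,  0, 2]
x^3 - 6*x^2 + 12*x - 8

The characteristic polynomial is χ_A(x) = (x - 2)^3, so the eigenvalues are known. The minimal polynomial is
  m_A(x) = Π_λ (x − λ)^{k_λ}
where k_λ is the size of the *largest* Jordan block for λ (equivalently, the smallest k with (A − λI)^k v = 0 for every generalised eigenvector v of λ).

  λ = 2: largest Jordan block has size 3, contributing (x − 2)^3

So m_A(x) = (x - 2)^3 = x^3 - 6*x^2 + 12*x - 8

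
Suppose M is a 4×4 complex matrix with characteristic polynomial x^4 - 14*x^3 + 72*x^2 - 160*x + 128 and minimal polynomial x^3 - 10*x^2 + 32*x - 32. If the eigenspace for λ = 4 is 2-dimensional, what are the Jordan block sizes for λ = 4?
Block sizes for λ = 4: [2, 1]

Step 1 — from the characteristic polynomial, algebraic multiplicity of λ = 4 is 3. From dim ker(M − (4)·I) = 2, there are exactly 2 Jordan blocks for λ = 4.
Step 2 — from the minimal polynomial, the factor (x − 4)^2 tells us the largest block for λ = 4 has size 2.
Step 3 — with total size 3, 2 blocks, and largest block 2, the block sizes (in nonincreasing order) are [2, 1].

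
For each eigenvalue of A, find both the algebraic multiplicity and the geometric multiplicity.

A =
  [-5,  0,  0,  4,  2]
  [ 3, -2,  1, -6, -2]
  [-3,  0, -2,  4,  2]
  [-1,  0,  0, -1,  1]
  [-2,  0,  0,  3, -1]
λ = -3: alg = 1, geom = 1; λ = -2: alg = 4, geom = 2

Step 1 — factor the characteristic polynomial to read off the algebraic multiplicities:
  χ_A(x) = (x + 2)^4*(x + 3)

Step 2 — compute geometric multiplicities via the rank-nullity identity g(λ) = n − rank(A − λI):
  rank(A − (-3)·I) = 4, so dim ker(A − (-3)·I) = n − 4 = 1
  rank(A − (-2)·I) = 3, so dim ker(A − (-2)·I) = n − 3 = 2

Summary:
  λ = -3: algebraic multiplicity = 1, geometric multiplicity = 1
  λ = -2: algebraic multiplicity = 4, geometric multiplicity = 2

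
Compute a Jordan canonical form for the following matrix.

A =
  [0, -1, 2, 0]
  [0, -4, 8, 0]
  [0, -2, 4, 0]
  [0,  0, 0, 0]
J_2(0) ⊕ J_1(0) ⊕ J_1(0)

The characteristic polynomial is
  det(x·I − A) = x^4

Eigenvalues and multiplicities (the geometric multiplicity of λ is n − rank(A − λI), which equals the number of Jordan blocks for λ):
  λ = 0: algebraic multiplicity = 4, geometric multiplicity = 3

Determining the block sizes for each eigenvalue:
  λ = 0: 3 blocks summing to 4 forces exactly one block of size 2 and the rest size 1 → block sizes [2, 1, 1]

Assembling the blocks gives a Jordan form
J =
  [0, 1, 0, 0]
  [0, 0, 0, 0]
  [0, 0, 0, 0]
  [0, 0, 0, 0]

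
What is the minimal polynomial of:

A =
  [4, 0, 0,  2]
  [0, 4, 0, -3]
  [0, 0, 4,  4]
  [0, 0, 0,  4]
x^2 - 8*x + 16

The characteristic polynomial is χ_A(x) = (x - 4)^4, so the eigenvalues are known. The minimal polynomial is
  m_A(x) = Π_λ (x − λ)^{k_λ}
where k_λ is the size of the *largest* Jordan block for λ (equivalently, the smallest k with (A − λI)^k v = 0 for every generalised eigenvector v of λ).

  λ = 4: largest Jordan block has size 2, contributing (x − 4)^2

So m_A(x) = (x - 4)^2 = x^2 - 8*x + 16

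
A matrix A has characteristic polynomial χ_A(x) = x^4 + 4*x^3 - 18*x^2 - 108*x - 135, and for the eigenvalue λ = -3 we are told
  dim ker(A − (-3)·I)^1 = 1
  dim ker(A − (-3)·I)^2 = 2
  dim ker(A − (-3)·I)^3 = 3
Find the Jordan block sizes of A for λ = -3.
Block sizes for λ = -3: [3]

From the dimensions of kernels of powers, the number of Jordan blocks of size at least j is d_j − d_{j−1} where d_j = dim ker(N^j) (with d_0 = 0). Computing the differences gives [1, 1, 1].
The number of blocks of size exactly k is (#blocks of size ≥ k) − (#blocks of size ≥ k + 1), so the partition is: 1 block(s) of size 3.
In nonincreasing order the block sizes are [3].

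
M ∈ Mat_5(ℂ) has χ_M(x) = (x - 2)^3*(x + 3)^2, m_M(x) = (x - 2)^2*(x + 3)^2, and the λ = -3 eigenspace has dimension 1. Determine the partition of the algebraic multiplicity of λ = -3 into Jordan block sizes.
Block sizes for λ = -3: [2]

Step 1 — from the characteristic polynomial, algebraic multiplicity of λ = -3 is 2. From dim ker(M − (-3)·I) = 1, there are exactly 1 Jordan blocks for λ = -3.
Step 2 — from the minimal polynomial, the factor (x + 3)^2 tells us the largest block for λ = -3 has size 2.
Step 3 — with total size 2, 1 blocks, and largest block 2, the block sizes (in nonincreasing order) are [2].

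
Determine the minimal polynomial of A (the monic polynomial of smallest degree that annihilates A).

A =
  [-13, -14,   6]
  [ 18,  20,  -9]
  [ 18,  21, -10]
x^2 + 2*x + 1

The characteristic polynomial is χ_A(x) = (x + 1)^3, so the eigenvalues are known. The minimal polynomial is
  m_A(x) = Π_λ (x − λ)^{k_λ}
where k_λ is the size of the *largest* Jordan block for λ (equivalently, the smallest k with (A − λI)^k v = 0 for every generalised eigenvector v of λ).

  λ = -1: largest Jordan block has size 2, contributing (x + 1)^2

So m_A(x) = (x + 1)^2 = x^2 + 2*x + 1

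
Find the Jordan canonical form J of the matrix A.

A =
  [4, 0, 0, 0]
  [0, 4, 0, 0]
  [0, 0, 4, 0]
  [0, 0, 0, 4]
J_1(4) ⊕ J_1(4) ⊕ J_1(4) ⊕ J_1(4)

The characteristic polynomial is
  det(x·I − A) = x^4 - 16*x^3 + 96*x^2 - 256*x + 256 = (x - 4)^4

Eigenvalues and multiplicities (the geometric multiplicity of λ is n − rank(A − λI), which equals the number of Jordan blocks for λ):
  λ = 4: algebraic multiplicity = 4, geometric multiplicity = 4

Determining the block sizes for each eigenvalue:
  λ = 4: gm = am = 4, so every block has size 1 → block sizes [1, 1, 1, 1]

Assembling the blocks gives a Jordan form
J =
  [4, 0, 0, 0]
  [0, 4, 0, 0]
  [0, 0, 4, 0]
  [0, 0, 0, 4]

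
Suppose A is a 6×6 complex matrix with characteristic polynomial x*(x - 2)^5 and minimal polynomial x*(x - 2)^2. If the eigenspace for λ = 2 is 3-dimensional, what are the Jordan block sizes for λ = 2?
Block sizes for λ = 2: [2, 2, 1]

Step 1 — from the characteristic polynomial, algebraic multiplicity of λ = 2 is 5. From dim ker(A − (2)·I) = 3, there are exactly 3 Jordan blocks for λ = 2.
Step 2 — from the minimal polynomial, the factor (x − 2)^2 tells us the largest block for λ = 2 has size 2.
Step 3 — with total size 5, 3 blocks, and largest block 2, the block sizes (in nonincreasing order) are [2, 2, 1].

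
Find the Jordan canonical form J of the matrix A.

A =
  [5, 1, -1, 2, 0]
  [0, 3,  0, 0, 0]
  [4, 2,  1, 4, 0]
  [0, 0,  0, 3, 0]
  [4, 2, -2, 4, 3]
J_2(3) ⊕ J_1(3) ⊕ J_1(3) ⊕ J_1(3)

The characteristic polynomial is
  det(x·I − A) = x^5 - 15*x^4 + 90*x^3 - 270*x^2 + 405*x - 243 = (x - 3)^5

Eigenvalues and multiplicities (the geometric multiplicity of λ is n − rank(A − λI), which equals the number of Jordan blocks for λ):
  λ = 3: algebraic multiplicity = 5, geometric multiplicity = 4

Determining the block sizes for each eigenvalue:
  λ = 3: 4 blocks summing to 5 forces exactly one block of size 2 and the rest size 1 → block sizes [2, 1, 1, 1]

Assembling the blocks gives a Jordan form
J =
  [3, 1, 0, 0, 0]
  [0, 3, 0, 0, 0]
  [0, 0, 3, 0, 0]
  [0, 0, 0, 3, 0]
  [0, 0, 0, 0, 3]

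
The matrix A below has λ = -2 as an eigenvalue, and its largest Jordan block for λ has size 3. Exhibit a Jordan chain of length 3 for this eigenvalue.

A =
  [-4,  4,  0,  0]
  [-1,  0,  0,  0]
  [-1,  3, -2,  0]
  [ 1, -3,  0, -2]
A Jordan chain for λ = -2 of length 3:
v_1 = (0, 0, -1, 1)ᵀ
v_2 = (-2, -1, -1, 1)ᵀ
v_3 = (1, 0, 0, 0)ᵀ

Let N = A − (-2)·I. We want v_3 with N^3 v_3 = 0 but N^2 v_3 ≠ 0; then v_{j-1} := N · v_j for j = 3, …, 2.

Pick v_3 = (1, 0, 0, 0)ᵀ.
Then v_2 = N · v_3 = (-2, -1, -1, 1)ᵀ.
Then v_1 = N · v_2 = (0, 0, -1, 1)ᵀ.

Sanity check: (A − (-2)·I) v_1 = (0, 0, 0, 0)ᵀ = 0. ✓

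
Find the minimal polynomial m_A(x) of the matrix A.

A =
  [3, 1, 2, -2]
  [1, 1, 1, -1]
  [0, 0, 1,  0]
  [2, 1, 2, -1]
x^3 - 3*x^2 + 3*x - 1

The characteristic polynomial is χ_A(x) = (x - 1)^4, so the eigenvalues are known. The minimal polynomial is
  m_A(x) = Π_λ (x − λ)^{k_λ}
where k_λ is the size of the *largest* Jordan block for λ (equivalently, the smallest k with (A − λI)^k v = 0 for every generalised eigenvector v of λ).

  λ = 1: largest Jordan block has size 3, contributing (x − 1)^3

So m_A(x) = (x - 1)^3 = x^3 - 3*x^2 + 3*x - 1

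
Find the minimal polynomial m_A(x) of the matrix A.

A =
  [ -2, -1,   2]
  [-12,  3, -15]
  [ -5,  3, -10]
x^3 + 9*x^2 + 27*x + 27

The characteristic polynomial is χ_A(x) = (x + 3)^3, so the eigenvalues are known. The minimal polynomial is
  m_A(x) = Π_λ (x − λ)^{k_λ}
where k_λ is the size of the *largest* Jordan block for λ (equivalently, the smallest k with (A − λI)^k v = 0 for every generalised eigenvector v of λ).

  λ = -3: largest Jordan block has size 3, contributing (x + 3)^3

So m_A(x) = (x + 3)^3 = x^3 + 9*x^2 + 27*x + 27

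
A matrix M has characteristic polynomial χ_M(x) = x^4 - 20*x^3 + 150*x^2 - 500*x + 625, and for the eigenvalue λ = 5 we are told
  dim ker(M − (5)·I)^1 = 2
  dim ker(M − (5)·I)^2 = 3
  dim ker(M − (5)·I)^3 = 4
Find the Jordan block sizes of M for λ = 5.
Block sizes for λ = 5: [3, 1]

From the dimensions of kernels of powers, the number of Jordan blocks of size at least j is d_j − d_{j−1} where d_j = dim ker(N^j) (with d_0 = 0). Computing the differences gives [2, 1, 1].
The number of blocks of size exactly k is (#blocks of size ≥ k) − (#blocks of size ≥ k + 1), so the partition is: 1 block(s) of size 1, 1 block(s) of size 3.
In nonincreasing order the block sizes are [3, 1].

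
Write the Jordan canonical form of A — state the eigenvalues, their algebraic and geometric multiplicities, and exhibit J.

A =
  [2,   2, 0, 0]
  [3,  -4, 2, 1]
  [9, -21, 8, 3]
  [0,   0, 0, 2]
J_3(2) ⊕ J_1(2)

The characteristic polynomial is
  det(x·I − A) = x^4 - 8*x^3 + 24*x^2 - 32*x + 16 = (x - 2)^4

Eigenvalues and multiplicities (the geometric multiplicity of λ is n − rank(A − λI), which equals the number of Jordan blocks for λ):
  λ = 2: algebraic multiplicity = 4, geometric multiplicity = 2

Determining the block sizes for each eigenvalue:
  λ = 2: with am = 4 and gm = 2, the partition is not yet determined (e.g. several partitions of 4 into 2 parts exist). Let N = A − (2)·I. Computing rank(N^1) = 2, rank(N^2) = 1, rank(N^3) = 0; the number of blocks of size ≥ j is rank(N^{j−1}) − rank(N^j), giving [2, 1, 1]. So we have 1 block(s) of size 3, 1 block(s) of size 1 → block sizes [3, 1]

Assembling the blocks gives a Jordan form
J =
  [2, 1, 0, 0]
  [0, 2, 1, 0]
  [0, 0, 2, 0]
  [0, 0, 0, 2]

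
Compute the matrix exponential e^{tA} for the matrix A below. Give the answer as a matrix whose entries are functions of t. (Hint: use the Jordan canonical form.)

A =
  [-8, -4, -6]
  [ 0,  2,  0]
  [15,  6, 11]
e^{tA} =
  [-9*exp(2*t) + 10*exp(t), -4*exp(2*t) + 4*exp(t), -6*exp(2*t) + 6*exp(t)]
  [0, exp(2*t), 0]
  [15*exp(2*t) - 15*exp(t), 6*exp(2*t) - 6*exp(t), 10*exp(2*t) - 9*exp(t)]

Strategy: write A = P · J · P⁻¹ where J is a Jordan canonical form, so e^{tA} = P · e^{tJ} · P⁻¹, and e^{tJ} can be computed block-by-block.

A has Jordan form
J =
  [1, 0, 0]
  [0, 2, 0]
  [0, 0, 2]
(up to reordering of blocks).

Per-block formulas:
  For a 1×1 block at λ = 1: exp(t · [1]) = [e^(1t)].
  For a 1×1 block at λ = 2: exp(t · [2]) = [e^(2t)].

After assembling e^{tJ} and conjugating by P, we get:

e^{tA} =
  [-9*exp(2*t) + 10*exp(t), -4*exp(2*t) + 4*exp(t), -6*exp(2*t) + 6*exp(t)]
  [0, exp(2*t), 0]
  [15*exp(2*t) - 15*exp(t), 6*exp(2*t) - 6*exp(t), 10*exp(2*t) - 9*exp(t)]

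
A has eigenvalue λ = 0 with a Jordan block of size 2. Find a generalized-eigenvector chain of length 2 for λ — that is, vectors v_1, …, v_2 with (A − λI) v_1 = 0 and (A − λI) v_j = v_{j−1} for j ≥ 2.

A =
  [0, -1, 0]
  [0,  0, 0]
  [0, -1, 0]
A Jordan chain for λ = 0 of length 2:
v_1 = (-1, 0, -1)ᵀ
v_2 = (0, 1, 0)ᵀ

Let N = A − (0)·I. We want v_2 with N^2 v_2 = 0 but N^1 v_2 ≠ 0; then v_{j-1} := N · v_j for j = 2, …, 2.

Pick v_2 = (0, 1, 0)ᵀ.
Then v_1 = N · v_2 = (-1, 0, -1)ᵀ.

Sanity check: (A − (0)·I) v_1 = (0, 0, 0)ᵀ = 0. ✓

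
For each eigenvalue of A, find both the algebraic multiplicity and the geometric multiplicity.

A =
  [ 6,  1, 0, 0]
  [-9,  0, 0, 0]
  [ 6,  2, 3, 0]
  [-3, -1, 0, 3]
λ = 3: alg = 4, geom = 3

Step 1 — factor the characteristic polynomial to read off the algebraic multiplicities:
  χ_A(x) = (x - 3)^4

Step 2 — compute geometric multiplicities via the rank-nullity identity g(λ) = n − rank(A − λI):
  rank(A − (3)·I) = 1, so dim ker(A − (3)·I) = n − 1 = 3

Summary:
  λ = 3: algebraic multiplicity = 4, geometric multiplicity = 3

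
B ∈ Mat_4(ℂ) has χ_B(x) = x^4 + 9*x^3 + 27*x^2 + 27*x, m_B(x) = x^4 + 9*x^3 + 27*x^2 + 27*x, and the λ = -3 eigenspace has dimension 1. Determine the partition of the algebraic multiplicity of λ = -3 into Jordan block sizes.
Block sizes for λ = -3: [3]

Step 1 — from the characteristic polynomial, algebraic multiplicity of λ = -3 is 3. From dim ker(B − (-3)·I) = 1, there are exactly 1 Jordan blocks for λ = -3.
Step 2 — from the minimal polynomial, the factor (x + 3)^3 tells us the largest block for λ = -3 has size 3.
Step 3 — with total size 3, 1 blocks, and largest block 3, the block sizes (in nonincreasing order) are [3].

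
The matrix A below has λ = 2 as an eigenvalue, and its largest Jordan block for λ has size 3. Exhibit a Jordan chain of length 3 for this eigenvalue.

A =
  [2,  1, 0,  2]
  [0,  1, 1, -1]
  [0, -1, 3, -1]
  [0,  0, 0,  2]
A Jordan chain for λ = 2 of length 3:
v_1 = (-1, 0, 0, 0)ᵀ
v_2 = (1, -1, -1, 0)ᵀ
v_3 = (0, 1, 0, 0)ᵀ

Let N = A − (2)·I. We want v_3 with N^3 v_3 = 0 but N^2 v_3 ≠ 0; then v_{j-1} := N · v_j for j = 3, …, 2.

Pick v_3 = (0, 1, 0, 0)ᵀ.
Then v_2 = N · v_3 = (1, -1, -1, 0)ᵀ.
Then v_1 = N · v_2 = (-1, 0, 0, 0)ᵀ.

Sanity check: (A − (2)·I) v_1 = (0, 0, 0, 0)ᵀ = 0. ✓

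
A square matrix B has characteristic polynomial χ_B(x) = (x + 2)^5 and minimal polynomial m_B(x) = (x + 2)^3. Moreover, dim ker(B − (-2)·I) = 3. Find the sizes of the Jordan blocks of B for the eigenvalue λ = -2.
Block sizes for λ = -2: [3, 1, 1]

Step 1 — from the characteristic polynomial, algebraic multiplicity of λ = -2 is 5. From dim ker(B − (-2)·I) = 3, there are exactly 3 Jordan blocks for λ = -2.
Step 2 — from the minimal polynomial, the factor (x + 2)^3 tells us the largest block for λ = -2 has size 3.
Step 3 — with total size 5, 3 blocks, and largest block 3, the block sizes (in nonincreasing order) are [3, 1, 1].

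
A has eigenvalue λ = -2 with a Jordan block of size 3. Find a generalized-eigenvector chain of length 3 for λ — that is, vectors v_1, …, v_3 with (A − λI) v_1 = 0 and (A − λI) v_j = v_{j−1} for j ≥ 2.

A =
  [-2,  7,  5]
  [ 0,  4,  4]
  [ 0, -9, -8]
A Jordan chain for λ = -2 of length 3:
v_1 = (-3, 0, 0)ᵀ
v_2 = (7, 6, -9)ᵀ
v_3 = (0, 1, 0)ᵀ

Let N = A − (-2)·I. We want v_3 with N^3 v_3 = 0 but N^2 v_3 ≠ 0; then v_{j-1} := N · v_j for j = 3, …, 2.

Pick v_3 = (0, 1, 0)ᵀ.
Then v_2 = N · v_3 = (7, 6, -9)ᵀ.
Then v_1 = N · v_2 = (-3, 0, 0)ᵀ.

Sanity check: (A − (-2)·I) v_1 = (0, 0, 0)ᵀ = 0. ✓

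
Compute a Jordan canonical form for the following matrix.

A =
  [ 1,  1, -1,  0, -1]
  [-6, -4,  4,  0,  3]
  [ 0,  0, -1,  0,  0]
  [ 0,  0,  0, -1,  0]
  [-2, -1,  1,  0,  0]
J_3(-1) ⊕ J_1(-1) ⊕ J_1(-1)

The characteristic polynomial is
  det(x·I − A) = x^5 + 5*x^4 + 10*x^3 + 10*x^2 + 5*x + 1 = (x + 1)^5

Eigenvalues and multiplicities (the geometric multiplicity of λ is n − rank(A − λI), which equals the number of Jordan blocks for λ):
  λ = -1: algebraic multiplicity = 5, geometric multiplicity = 3

Determining the block sizes for each eigenvalue:
  λ = -1: with am = 5 and gm = 3, the partition is not yet determined (e.g. several partitions of 5 into 3 parts exist). Let N = A − (-1)·I. Computing rank(N^1) = 2, rank(N^2) = 1, rank(N^3) = 0; the number of blocks of size ≥ j is rank(N^{j−1}) − rank(N^j), giving [3, 1, 1]. So we have 1 block(s) of size 3, 2 block(s) of size 1 → block sizes [3, 1, 1]

Assembling the blocks gives a Jordan form
J =
  [-1,  1,  0,  0,  0]
  [ 0, -1,  1,  0,  0]
  [ 0,  0, -1,  0,  0]
  [ 0,  0,  0, -1,  0]
  [ 0,  0,  0,  0, -1]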